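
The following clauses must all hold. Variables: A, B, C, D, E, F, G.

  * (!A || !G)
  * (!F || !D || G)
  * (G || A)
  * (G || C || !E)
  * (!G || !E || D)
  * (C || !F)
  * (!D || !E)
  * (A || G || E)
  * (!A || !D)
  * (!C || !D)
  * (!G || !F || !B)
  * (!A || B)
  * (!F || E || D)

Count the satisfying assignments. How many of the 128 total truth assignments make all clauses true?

Case analysis on G and D:
  G=T, D=T: remaining (A,B,C,E,F) ∈ {(F,F,F,F,F); (F,T,F,F,F)} — 2.
  G=T, D=F: remaining (A,B,C,E,F) ∈ {(F,F,F,F,F); (F,F,T,F,F); (F,T,F,F,F); (F,T,T,F,F)} — 4.
  G=F, D=T: a clause becomes empty — 0.
  G=F, D=F: remaining (A,B,C,E,F) ∈ {(T,T,F,F,F); (T,T,T,F,F); (T,T,T,T,F); (T,T,T,T,T)} — 4.
Total: 2 + 4 + 0 + 4 = 10.

10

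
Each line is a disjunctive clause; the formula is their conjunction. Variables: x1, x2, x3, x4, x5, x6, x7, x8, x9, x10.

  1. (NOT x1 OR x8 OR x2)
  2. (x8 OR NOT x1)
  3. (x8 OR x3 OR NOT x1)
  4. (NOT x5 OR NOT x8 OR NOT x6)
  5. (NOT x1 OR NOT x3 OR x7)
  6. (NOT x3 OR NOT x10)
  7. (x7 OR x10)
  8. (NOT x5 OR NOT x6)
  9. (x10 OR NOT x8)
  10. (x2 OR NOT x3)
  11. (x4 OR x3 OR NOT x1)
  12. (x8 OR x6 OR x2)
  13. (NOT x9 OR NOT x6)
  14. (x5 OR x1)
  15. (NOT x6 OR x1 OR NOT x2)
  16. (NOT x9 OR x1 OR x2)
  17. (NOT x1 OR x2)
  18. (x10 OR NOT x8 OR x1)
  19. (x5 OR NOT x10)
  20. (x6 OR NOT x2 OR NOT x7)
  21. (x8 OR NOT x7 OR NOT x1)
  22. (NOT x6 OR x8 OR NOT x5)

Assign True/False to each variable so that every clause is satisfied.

x1=0, x2=0, x3=0, x4=1, x5=1, x6=0, x7=0, x8=1, x9=0, x10=1

Check each clause:
  1. (NOT x1 OR x2 OR x8) — x8 is true.
  2. (x8 OR NOT x1) — x8 is true.
  3. (x3 OR NOT x1 OR x8) — x8 is true.
  4. (NOT x8 OR NOT x5 OR NOT x6) — NOT x6 is true.
  5. (x7 OR NOT x3 OR NOT x1) — NOT x3 is true.
  6. (NOT x10 OR NOT x3) — NOT x3 is true.
  7. (x7 OR x10) — x10 is true.
  8. (NOT x5 OR NOT x6) — NOT x6 is true.
  9. (NOT x8 OR x10) — x10 is true.
  10. (x2 OR NOT x3) — NOT x3 is true.
  11. (x4 OR NOT x1 OR x3) — x4 is true.
  12. (x8 OR x6 OR x2) — x8 is true.
  13. (NOT x6 OR NOT x9) — NOT x6 is true.
  14. (x5 OR x1) — x5 is true.
  15. (NOT x2 OR x1 OR NOT x6) — NOT x6 is true.
  16. (x2 OR x1 OR NOT x9) — NOT x9 is true.
  17. (x2 OR NOT x1) — NOT x1 is true.
  18. (x1 OR x10 OR NOT x8) — x10 is true.
  19. (NOT x10 OR x5) — x5 is true.
  20. (NOT x2 OR NOT x7 OR x6) — NOT x7 is true.
  21. (x8 OR NOT x7 OR NOT x1) — x8 is true.
  22. (x8 OR NOT x6 OR NOT x5) — x8 is true.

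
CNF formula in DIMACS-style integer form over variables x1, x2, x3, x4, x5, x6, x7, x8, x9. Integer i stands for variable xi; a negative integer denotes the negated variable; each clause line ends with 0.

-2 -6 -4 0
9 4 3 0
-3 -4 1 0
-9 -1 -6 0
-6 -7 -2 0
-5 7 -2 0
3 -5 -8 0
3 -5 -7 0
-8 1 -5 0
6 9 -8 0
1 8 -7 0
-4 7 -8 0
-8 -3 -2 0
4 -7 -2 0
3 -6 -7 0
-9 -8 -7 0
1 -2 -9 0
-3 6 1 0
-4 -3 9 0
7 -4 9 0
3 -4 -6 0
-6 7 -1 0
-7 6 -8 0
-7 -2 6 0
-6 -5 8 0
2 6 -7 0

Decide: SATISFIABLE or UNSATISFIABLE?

x5 occurs only negated in the remaining clauses — set x5 = False.
Try x1 = False.
Try x2 = False.
The remaining clauses are satisfied by x3 = True, x4 = False, x6 = True, x7 = True, x8 = True, x9 = False.
Every clause has at least one true literal under this assignment.
So x1=False, x2=False, x3=True, x4=False, x5=False, x6=True, x7=True, x8=True, x9=False is a satisfying assignment.

SATISFIABLE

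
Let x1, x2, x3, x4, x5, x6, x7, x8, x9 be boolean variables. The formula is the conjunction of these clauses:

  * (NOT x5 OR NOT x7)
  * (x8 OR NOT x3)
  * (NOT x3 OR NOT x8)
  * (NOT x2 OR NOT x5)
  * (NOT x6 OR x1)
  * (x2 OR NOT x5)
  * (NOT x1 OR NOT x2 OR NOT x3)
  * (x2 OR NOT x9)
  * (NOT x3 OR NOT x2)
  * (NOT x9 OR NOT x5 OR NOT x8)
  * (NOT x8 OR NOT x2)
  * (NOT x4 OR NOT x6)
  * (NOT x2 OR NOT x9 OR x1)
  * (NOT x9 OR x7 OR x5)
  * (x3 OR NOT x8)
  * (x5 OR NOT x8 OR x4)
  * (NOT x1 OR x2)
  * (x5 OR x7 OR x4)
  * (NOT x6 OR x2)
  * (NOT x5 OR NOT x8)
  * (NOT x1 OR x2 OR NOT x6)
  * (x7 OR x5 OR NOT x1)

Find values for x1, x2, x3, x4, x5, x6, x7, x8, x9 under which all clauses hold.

x1=0, x2=0, x3=0, x4=0, x5=0, x6=0, x7=1, x8=0, x9=0

Check each clause:
  1. (NOT x7 OR NOT x5) — NOT x5 is true.
  2. (NOT x3 OR x8) — NOT x3 is true.
  3. (NOT x3 OR NOT x8) — NOT x8 is true.
  4. (NOT x2 OR NOT x5) — NOT x5 is true.
  5. (x1 OR NOT x6) — NOT x6 is true.
  6. (x2 OR NOT x5) — NOT x5 is true.
  7. (NOT x2 OR NOT x1 OR NOT x3) — NOT x3 is true.
  8. (NOT x9 OR x2) — NOT x9 is true.
  9. (NOT x2 OR NOT x3) — NOT x3 is true.
  10. (NOT x9 OR NOT x8 OR NOT x5) — NOT x8 is true.
  11. (NOT x8 OR NOT x2) — NOT x8 is true.
  12. (NOT x4 OR NOT x6) — NOT x6 is true.
  13. (NOT x2 OR NOT x9 OR x1) — NOT x2 is true.
  14. (x5 OR x7 OR NOT x9) — x7 is true.
  15. (x3 OR NOT x8) — NOT x8 is true.
  16. (NOT x8 OR x5 OR x4) — NOT x8 is true.
  17. (NOT x1 OR x2) — NOT x1 is true.
  18. (x7 OR x5 OR x4) — x7 is true.
  19. (x2 OR NOT x6) — NOT x6 is true.
  20. (NOT x5 OR NOT x8) — NOT x8 is true.
  21. (x2 OR NOT x6 OR NOT x1) — NOT x6 is true.
  22. (x7 OR NOT x1 OR x5) — NOT x1 is true.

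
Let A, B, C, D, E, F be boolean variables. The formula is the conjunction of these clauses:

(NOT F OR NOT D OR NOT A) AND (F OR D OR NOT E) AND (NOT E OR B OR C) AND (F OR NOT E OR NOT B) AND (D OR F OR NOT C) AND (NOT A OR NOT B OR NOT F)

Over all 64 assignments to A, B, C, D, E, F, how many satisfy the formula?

Split on F, then B.
  F=1, B=1: forces A=0; C, D, E free → 2^3 = 8.
  F=1, B=0: 9 of the 16 assignments to (A,C,D,E) work.
  F=0, B=1: A free; 3 ways for (C,D,E) × 2^1 = 6.
  F=0, B=0: A free; 4 ways for (C,D,E) × 2^1 = 8.
Total: 8 + 9 + 6 + 8 = 31.

31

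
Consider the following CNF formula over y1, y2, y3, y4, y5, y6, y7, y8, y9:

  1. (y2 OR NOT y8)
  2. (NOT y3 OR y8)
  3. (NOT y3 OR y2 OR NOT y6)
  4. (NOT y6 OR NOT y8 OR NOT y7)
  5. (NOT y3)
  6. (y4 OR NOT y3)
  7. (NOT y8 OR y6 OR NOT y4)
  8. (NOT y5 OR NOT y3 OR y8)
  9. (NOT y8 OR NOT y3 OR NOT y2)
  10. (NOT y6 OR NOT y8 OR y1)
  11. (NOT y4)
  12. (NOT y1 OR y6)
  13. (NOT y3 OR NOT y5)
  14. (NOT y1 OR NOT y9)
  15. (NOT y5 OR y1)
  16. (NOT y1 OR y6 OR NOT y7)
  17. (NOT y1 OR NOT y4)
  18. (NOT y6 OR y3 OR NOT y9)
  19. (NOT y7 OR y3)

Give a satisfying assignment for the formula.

Unit propagation: (NOT y3) forces y3 = False.
(NOT y4) is a unit clause, so y4 = False.
The clause (NOT y7) is unit: y7 must be False.
y5 occurs only negated in the remaining clauses — set y5 = False.
y8 occurs only negated in the remaining clauses — set y8 = False.
Set y1 = True and propagate.
  then y6 is forced to True.
  then y9 is forced to False.
y2 is now unconstrained; take y2 = False.

y1=T, y2=F, y3=F, y4=F, y5=F, y6=T, y7=F, y8=F, y9=F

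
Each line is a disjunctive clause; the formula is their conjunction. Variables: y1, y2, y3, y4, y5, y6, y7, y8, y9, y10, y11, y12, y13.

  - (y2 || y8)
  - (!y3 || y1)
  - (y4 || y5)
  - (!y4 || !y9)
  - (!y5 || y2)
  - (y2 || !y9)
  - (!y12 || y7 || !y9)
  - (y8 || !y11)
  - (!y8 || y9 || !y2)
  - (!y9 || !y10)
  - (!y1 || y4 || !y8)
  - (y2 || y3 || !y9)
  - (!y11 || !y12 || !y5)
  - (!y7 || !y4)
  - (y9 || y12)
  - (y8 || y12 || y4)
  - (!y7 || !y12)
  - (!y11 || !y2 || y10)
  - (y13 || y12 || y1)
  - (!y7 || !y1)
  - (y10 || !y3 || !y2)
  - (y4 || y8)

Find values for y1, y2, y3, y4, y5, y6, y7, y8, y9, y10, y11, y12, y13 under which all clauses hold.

y1=False  y2=True  y3=False  y4=True  y5=False  y6=False  y7=False  y8=False  y9=False  y10=False  y11=False  y12=True  y13=False

y11 occurs only negated in the remaining clauses — set y11 = False.
Branch on y1: take y1 = False.
  then y3 is forced to False.
For the remaining variables, y2 = True, y4 = True, y5 = False, y6 = False, y7 = False, y8 = False, y9 = False, y10 = False, y12 = True, y13 = False works.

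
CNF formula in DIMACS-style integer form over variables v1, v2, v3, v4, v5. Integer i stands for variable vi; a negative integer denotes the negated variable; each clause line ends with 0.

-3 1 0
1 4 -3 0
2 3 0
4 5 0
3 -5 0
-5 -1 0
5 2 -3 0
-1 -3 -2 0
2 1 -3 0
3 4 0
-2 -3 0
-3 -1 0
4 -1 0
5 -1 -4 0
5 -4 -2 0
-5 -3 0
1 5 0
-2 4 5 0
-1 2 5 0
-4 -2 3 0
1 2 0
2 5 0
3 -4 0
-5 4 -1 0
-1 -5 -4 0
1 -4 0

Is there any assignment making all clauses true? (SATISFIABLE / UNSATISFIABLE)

UNSATISFIABLE

v1 = True:
  propagation gives v5=False, v4=True; an empty clause results — contradiction.
v1 = False:
  propagation gives v3=False, v2=True, v5=False; an empty clause results — contradiction.
Every branch closes, so no satisfying assignment exists.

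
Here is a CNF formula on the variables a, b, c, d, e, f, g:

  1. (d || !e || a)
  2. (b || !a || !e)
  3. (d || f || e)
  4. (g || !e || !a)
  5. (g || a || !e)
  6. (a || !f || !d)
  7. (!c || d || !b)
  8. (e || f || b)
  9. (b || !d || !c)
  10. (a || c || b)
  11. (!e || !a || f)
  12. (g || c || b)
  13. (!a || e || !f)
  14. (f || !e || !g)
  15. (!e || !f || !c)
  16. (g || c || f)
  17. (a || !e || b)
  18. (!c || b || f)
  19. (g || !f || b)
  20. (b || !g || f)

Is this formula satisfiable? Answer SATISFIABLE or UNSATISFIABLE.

Try a = False.
For the remaining variables, b = True, c = False, d = False, e = False, f = True, g = False works.
Every clause has at least one true literal under this assignment.
So a = F  b = T  c = F  d = F  e = F  f = T  g = F is a satisfying assignment.

SATISFIABLE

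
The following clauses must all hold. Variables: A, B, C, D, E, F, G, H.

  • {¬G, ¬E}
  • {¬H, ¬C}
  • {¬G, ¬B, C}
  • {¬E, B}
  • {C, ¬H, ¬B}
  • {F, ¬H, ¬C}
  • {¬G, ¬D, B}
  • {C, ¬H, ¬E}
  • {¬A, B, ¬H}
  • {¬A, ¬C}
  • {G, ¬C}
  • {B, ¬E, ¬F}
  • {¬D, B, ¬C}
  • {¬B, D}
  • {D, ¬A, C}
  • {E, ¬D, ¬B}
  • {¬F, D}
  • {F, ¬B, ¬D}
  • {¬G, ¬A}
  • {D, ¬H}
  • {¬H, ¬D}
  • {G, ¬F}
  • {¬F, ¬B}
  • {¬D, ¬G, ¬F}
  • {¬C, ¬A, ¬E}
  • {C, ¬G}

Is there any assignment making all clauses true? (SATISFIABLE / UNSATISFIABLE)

Pure literal: A appears only negated; assign A = False.
Pure literal: H appears only negated; assign H = False.
Try B = False.
  then E is forced to False.
For the remaining variables, C = True, D = False, F = False, G = True works.
So A=False, B=False, C=True, D=False, E=False, F=False, G=True, H=False is a satisfying assignment.

SATISFIABLE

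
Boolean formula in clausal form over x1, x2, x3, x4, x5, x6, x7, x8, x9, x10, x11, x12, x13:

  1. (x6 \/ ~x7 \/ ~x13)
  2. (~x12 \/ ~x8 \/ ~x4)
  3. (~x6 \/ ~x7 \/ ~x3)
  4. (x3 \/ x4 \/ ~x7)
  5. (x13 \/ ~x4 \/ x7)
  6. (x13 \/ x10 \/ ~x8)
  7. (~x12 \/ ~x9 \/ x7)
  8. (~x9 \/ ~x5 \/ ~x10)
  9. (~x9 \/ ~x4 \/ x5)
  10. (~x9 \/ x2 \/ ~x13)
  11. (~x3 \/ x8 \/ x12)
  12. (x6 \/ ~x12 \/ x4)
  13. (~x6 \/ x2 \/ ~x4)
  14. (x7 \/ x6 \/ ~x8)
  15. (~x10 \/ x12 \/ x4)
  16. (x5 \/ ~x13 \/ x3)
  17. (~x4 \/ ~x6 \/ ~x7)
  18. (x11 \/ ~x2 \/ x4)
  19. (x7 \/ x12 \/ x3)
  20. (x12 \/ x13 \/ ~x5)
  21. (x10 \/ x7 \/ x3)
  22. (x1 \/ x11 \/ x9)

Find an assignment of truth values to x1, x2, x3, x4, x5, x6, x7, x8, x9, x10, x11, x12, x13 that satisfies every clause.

x1 occurs only positively in the remaining clauses — set x1 = True.
Branch on x2: take x2 = False.
The remaining clauses are satisfied by x3 = True, x4 = True, x5 = False, x6 = False, x7 = False, x8 = False, x9 = False, x10 = False, x11 = False, x12 = True, x13 = True.
Every clause has at least one true literal under this assignment.
Check each clause:
  1. (~x13 \/ x6 \/ ~x7) — ~x7 is true.
  2. (~x4 \/ ~x8 \/ ~x12) — ~x8 is true.
  3. (~x3 \/ ~x7 \/ ~x6) — ~x7 is true.
  4. (~x7 \/ x4 \/ x3) — ~x7 is true.
  5. (~x4 \/ x7 \/ x13) — x13 is true.
  6. (x10 \/ x13 \/ ~x8) — ~x8 is true.
  7. (x7 \/ ~x12 \/ ~x9) — ~x9 is true.
  8. (~x10 \/ ~x9 \/ ~x5) — ~x5 is true.
  9. (~x9 \/ x5 \/ ~x4) — ~x9 is true.
  10. (~x9 \/ ~x13 \/ x2) — ~x9 is true.
  11. (x12 \/ ~x3 \/ x8) — x12 is true.
  12. (x6 \/ ~x12 \/ x4) — x4 is true.
  13. (x2 \/ ~x4 \/ ~x6) — ~x6 is true.
  14. (x6 \/ x7 \/ ~x8) — ~x8 is true.
  15. (~x10 \/ x4 \/ x12) — x12 is true.
  16. (x3 \/ x5 \/ ~x13) — x3 is true.
  17. (~x4 \/ ~x7 \/ ~x6) — ~x7 is true.
  18. (x11 \/ x4 \/ ~x2) — x4 is true.
  19. (x7 \/ x3 \/ x12) — x3 is true.
  20. (x13 \/ x12 \/ ~x5) — ~x5 is true.
  21. (x10 \/ x3 \/ x7) — x3 is true.
  22. (x9 \/ x1 \/ x11) — x1 is true.

x1=T, x2=F, x3=T, x4=T, x5=F, x6=F, x7=F, x8=F, x9=F, x10=F, x11=F, x12=T, x13=T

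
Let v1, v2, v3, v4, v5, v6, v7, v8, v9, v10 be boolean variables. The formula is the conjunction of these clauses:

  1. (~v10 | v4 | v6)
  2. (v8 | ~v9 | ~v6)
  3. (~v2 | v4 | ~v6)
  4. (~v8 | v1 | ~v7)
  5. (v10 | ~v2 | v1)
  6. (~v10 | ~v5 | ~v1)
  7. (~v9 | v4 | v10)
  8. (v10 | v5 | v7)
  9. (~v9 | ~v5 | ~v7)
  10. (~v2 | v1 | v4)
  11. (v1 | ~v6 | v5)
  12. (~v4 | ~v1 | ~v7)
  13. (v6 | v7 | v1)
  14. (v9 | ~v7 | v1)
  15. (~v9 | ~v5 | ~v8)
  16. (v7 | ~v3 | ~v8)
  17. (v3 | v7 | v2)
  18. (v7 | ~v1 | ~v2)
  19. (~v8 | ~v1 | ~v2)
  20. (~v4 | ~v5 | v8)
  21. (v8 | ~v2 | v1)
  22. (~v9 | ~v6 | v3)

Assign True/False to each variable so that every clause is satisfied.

v1=True, v2=False, v3=True, v4=False, v5=False, v6=True, v7=True, v8=False, v9=False, v10=False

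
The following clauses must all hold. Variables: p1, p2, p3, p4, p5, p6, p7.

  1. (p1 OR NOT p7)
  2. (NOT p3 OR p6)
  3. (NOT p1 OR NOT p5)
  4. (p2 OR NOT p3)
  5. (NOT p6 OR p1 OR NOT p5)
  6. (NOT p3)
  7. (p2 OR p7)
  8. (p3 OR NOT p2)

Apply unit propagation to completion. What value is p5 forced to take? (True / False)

False

(NOT p3) is a unit clause: p3 = False.
In (p3 OR NOT p2), p3 is now false; NOT p2 must hold, so p2 = False.
From (p7 OR p2) and p2 = False: p7 = True.
From (p1 OR NOT p7) and p7 = True: p1 = True.
(NOT p1 OR NOT p5): since p1 = True, the clause reduces to (NOT p5). p5 = False.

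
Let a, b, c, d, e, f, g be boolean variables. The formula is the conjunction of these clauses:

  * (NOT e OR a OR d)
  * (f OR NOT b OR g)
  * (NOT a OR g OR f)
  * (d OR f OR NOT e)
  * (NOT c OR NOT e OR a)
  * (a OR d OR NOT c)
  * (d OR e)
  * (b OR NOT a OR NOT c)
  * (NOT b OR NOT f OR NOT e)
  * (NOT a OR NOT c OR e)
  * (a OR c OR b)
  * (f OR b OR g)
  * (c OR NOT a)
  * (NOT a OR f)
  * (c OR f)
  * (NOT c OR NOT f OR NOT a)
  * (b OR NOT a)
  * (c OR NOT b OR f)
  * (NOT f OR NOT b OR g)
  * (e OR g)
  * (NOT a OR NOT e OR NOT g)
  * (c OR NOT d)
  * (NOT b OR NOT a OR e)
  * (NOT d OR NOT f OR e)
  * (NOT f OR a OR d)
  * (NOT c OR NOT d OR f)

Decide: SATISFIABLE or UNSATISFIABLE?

UNSATISFIABLE

a = True:
  propagation gives c=True, b=True, e=True, f=False; an empty clause results — contradiction.
a = False:
  f = True:
    propagation gives d=True, c=True, e=False; an empty clause results — contradiction.
  f = False:
    propagation gives c=True, e=False, d=True; an empty clause results — contradiction.
Every branch closes, so no satisfying assignment exists.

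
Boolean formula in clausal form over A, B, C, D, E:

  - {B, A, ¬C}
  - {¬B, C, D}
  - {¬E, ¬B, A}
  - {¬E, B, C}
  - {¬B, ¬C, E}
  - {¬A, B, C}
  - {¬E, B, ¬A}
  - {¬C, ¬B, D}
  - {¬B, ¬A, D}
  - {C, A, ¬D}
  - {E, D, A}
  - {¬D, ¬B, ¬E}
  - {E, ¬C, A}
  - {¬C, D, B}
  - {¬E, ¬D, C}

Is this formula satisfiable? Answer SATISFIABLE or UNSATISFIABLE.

SATISFIABLE

Try A = True.
Try B = True.
  then D is forced to True.
  then E is forced to False.
  then C is forced to False.
Every clause has at least one true literal under this assignment.
So A = True, B = True, C = False, D = True, E = False is a satisfying assignment.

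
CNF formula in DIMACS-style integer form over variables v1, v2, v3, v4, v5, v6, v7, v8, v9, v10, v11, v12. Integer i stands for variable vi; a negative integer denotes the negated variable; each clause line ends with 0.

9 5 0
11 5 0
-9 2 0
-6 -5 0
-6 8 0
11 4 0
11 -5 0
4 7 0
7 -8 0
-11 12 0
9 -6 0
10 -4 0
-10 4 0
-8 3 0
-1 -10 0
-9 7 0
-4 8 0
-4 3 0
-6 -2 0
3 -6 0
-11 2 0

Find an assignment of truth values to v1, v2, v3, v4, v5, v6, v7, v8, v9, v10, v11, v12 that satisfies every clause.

v1=1  v2=1  v3=1  v4=0  v5=1  v6=0  v7=1  v8=0  v9=0  v10=0  v11=1  v12=1

v3 occurs only positively in the remaining clauses — set v3 = True.
v6 occurs only negated in the remaining clauses — set v6 = False.
Set v1 = True and propagate.
  then v10 is forced to False.
  then v4 is forced to False.
  then v11 is forced to True.
  then v7 is forced to True.
  then v12 is forced to True.
  then v2 is forced to True.
For the remaining variables, v5 = True, v8 = False, v9 = False works.
Every clause has at least one true literal under this assignment.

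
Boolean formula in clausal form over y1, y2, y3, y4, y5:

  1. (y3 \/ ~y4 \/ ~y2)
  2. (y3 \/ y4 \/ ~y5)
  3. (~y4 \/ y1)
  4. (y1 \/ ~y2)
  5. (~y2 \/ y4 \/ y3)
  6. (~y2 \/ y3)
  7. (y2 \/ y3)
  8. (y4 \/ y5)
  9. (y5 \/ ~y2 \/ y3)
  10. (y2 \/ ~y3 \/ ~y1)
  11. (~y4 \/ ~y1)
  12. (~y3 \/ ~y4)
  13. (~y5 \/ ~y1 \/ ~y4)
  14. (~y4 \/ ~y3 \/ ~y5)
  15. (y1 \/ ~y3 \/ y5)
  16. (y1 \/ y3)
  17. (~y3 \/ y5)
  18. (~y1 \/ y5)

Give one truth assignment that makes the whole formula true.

Try y1 = False.
  then y4 is forced to False.
  then y2 is forced to False.
  then y3 is forced to True.
  then y5 is forced to True.
Every clause has at least one true literal under this assignment.

y1=F  y2=F  y3=T  y4=F  y5=T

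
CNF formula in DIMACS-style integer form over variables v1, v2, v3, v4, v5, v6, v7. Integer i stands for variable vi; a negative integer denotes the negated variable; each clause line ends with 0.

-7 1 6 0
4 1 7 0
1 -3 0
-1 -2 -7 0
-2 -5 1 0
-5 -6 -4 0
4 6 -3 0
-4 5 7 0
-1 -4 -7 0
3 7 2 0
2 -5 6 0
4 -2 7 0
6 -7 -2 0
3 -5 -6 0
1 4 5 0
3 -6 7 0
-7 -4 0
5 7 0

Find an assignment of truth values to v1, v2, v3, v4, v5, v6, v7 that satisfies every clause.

v1 = True  v2 = False  v3 = False  v4 = False  v5 = False  v6 = False  v7 = True

Check each clause:
  1. (v1 OR NOT v7 OR v6) — v1 is true.
  2. (v1 OR v4 OR v7) — v1 is true.
  3. (v1 OR NOT v3) — v1 is true.
  4. (NOT v1 OR NOT v7 OR NOT v2) — NOT v2 is true.
  5. (NOT v5 OR v1 OR NOT v2) — v1 is true.
  6. (NOT v5 OR NOT v6 OR NOT v4) — NOT v6 is true.
  7. (v4 OR NOT v3 OR v6) — NOT v3 is true.
  8. (NOT v4 OR v7 OR v5) — NOT v4 is true.
  9. (NOT v7 OR NOT v4 OR NOT v1) — NOT v4 is true.
  10. (v7 OR v2 OR v3) — v7 is true.
  11. (NOT v5 OR v2 OR v6) — NOT v5 is true.
  12. (NOT v2 OR v4 OR v7) — NOT v2 is true.
  13. (NOT v2 OR NOT v7 OR v6) — NOT v2 is true.
  14. (NOT v6 OR v3 OR NOT v5) — NOT v6 is true.
  15. (v4 OR v1 OR v5) — v1 is true.
  16. (v3 OR NOT v6 OR v7) — NOT v6 is true.
  17. (NOT v4 OR NOT v7) — NOT v4 is true.
  18. (v7 OR v5) — v7 is true.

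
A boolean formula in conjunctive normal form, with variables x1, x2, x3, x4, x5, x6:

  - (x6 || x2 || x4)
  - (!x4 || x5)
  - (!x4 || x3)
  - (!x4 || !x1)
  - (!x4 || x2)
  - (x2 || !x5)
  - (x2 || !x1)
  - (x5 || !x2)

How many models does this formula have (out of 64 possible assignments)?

12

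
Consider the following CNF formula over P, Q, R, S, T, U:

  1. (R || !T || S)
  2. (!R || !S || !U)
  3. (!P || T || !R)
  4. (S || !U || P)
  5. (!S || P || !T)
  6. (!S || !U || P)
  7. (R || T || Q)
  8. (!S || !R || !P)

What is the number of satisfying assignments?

20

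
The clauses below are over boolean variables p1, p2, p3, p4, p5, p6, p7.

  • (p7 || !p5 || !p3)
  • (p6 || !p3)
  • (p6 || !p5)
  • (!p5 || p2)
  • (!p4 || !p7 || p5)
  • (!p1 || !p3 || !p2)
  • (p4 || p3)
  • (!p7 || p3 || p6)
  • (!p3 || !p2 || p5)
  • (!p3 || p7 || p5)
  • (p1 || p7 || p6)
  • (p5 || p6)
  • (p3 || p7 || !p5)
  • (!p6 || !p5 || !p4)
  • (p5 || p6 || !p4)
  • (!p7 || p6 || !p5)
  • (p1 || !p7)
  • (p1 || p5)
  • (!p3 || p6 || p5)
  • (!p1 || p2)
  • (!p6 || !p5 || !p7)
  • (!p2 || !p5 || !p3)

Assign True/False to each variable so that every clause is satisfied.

p1 = 1, p2 = 1, p3 = 0, p4 = 1, p5 = 0, p6 = 1, p7 = 0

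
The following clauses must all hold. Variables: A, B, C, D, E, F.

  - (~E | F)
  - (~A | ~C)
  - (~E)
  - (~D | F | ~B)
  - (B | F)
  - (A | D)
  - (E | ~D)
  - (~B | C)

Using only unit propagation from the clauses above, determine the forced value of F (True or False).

Unit clause (~E) sets E = False.
(E | ~D) with E = False leaves only ~D, so D = False.
From (D | A) and D = False: A = True.
(~A | ~C) with A = True leaves only ~C, so C = False.
From (~B | C) and C = False: B = False.
In (F | B), B is now false; F must hold, so F = True.

True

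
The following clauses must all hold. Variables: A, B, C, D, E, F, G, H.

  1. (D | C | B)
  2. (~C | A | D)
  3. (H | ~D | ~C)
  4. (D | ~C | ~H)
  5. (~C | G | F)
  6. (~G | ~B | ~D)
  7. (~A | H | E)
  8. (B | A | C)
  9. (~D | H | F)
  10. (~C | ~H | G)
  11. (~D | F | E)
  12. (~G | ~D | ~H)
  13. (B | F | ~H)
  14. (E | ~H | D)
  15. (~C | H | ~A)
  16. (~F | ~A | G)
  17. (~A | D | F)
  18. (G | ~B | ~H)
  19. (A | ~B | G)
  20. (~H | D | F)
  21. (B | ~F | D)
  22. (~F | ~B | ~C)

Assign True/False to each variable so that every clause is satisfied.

E occurs only positively in the remaining clauses — set E = True.
Set A = False and propagate.
Try B = True.
  then G is forced to True.
  then D is forced to False.
  then C is forced to False.
Try F = False.
  then H is forced to False.

A=0  B=1  C=0  D=0  E=1  F=0  G=1  H=0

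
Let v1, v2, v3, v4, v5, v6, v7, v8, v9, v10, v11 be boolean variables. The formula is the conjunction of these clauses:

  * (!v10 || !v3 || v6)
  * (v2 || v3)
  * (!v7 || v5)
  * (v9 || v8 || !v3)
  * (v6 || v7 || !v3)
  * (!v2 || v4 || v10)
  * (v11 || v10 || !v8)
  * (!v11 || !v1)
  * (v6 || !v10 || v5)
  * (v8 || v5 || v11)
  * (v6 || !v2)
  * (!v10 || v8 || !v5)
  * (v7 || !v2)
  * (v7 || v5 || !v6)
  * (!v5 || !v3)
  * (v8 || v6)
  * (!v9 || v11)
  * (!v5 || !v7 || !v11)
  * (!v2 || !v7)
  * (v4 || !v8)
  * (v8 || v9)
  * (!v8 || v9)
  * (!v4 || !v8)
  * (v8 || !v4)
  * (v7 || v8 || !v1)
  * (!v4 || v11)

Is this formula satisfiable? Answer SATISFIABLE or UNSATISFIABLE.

UNSATISFIABLE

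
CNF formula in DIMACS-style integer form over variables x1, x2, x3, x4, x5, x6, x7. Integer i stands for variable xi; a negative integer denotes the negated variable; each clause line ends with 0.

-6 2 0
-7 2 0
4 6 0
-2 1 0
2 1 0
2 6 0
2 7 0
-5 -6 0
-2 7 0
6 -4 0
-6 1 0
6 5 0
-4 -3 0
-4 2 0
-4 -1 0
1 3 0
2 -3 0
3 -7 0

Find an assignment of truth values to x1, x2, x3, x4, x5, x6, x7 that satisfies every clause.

x1=1  x2=1  x3=1  x4=0  x5=0  x6=1  x7=1

Branch on x1: take x1 = True.
  then x4 is forced to False.
  then x6 is forced to True.
  then x2 is forced to True.
  then x5 is forced to False.
  then x7 is forced to True.
  then x3 is forced to True.
Every clause has at least one true literal under this assignment.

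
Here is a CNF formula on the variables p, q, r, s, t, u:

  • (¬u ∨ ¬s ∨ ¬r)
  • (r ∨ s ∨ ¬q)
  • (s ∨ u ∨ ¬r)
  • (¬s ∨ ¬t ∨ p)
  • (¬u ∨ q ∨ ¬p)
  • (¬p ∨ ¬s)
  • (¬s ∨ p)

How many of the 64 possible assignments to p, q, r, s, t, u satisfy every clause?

12

Case analysis on s and p:
  s=T, p=T: a clause becomes empty — 0.
  s=T, p=F: a clause becomes empty — 0.
  s=F, p=T: remaining (q,r,t,u) ∈ {(F,F,F,F); (F,F,T,F); (T,T,F,T); (T,T,T,T)} — 4.
  s=F, p=F: t free; 4 ways for (q,r,u) × 2^1 = 8.
Total: 0 + 0 + 4 + 8 = 12.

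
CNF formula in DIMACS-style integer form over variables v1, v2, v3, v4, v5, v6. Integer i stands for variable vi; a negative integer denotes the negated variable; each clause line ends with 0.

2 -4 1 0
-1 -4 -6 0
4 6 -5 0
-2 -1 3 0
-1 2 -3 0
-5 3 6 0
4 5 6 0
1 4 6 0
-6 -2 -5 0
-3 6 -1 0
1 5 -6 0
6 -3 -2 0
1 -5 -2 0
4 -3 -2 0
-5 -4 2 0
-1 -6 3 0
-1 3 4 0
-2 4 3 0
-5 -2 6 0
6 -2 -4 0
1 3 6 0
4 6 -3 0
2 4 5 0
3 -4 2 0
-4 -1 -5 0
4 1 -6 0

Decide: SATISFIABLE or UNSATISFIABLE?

UNSATISFIABLE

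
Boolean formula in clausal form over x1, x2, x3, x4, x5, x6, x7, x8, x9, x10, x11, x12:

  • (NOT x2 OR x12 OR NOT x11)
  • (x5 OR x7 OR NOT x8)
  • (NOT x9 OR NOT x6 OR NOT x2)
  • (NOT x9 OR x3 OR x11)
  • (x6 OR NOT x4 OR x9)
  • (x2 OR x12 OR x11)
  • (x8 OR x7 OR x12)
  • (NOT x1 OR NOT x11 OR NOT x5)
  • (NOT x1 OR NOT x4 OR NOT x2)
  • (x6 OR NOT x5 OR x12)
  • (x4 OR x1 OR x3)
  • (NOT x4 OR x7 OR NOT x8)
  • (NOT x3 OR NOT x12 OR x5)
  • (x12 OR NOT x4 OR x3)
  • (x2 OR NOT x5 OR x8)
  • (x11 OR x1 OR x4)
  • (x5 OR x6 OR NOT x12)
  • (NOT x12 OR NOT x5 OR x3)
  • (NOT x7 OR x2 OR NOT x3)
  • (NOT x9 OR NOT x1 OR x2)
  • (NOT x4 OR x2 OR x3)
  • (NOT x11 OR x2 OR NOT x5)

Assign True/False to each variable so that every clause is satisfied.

x1=T, x2=T, x3=F, x4=F, x5=T, x6=T, x7=F, x8=T, x9=F, x10=F, x11=F, x12=F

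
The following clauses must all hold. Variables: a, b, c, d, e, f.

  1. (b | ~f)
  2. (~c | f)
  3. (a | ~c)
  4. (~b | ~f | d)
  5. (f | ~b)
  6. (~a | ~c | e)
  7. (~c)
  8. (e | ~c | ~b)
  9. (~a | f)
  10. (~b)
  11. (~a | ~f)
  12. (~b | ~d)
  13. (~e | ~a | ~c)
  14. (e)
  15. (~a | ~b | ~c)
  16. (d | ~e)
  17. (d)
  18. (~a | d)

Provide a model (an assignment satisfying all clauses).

The clause (~c) is unit: c must be False.
Unit propagation: (~b) forces b = False.
Unit propagation: (~f) forces f = False.
Unit propagation: (~a) forces a = False.
The clause (e) is unit: e must be True.
(d) is a unit clause, so d = True.
Check each clause:
  1. (~f | b) — ~f is true.
  2. (~c | f) — ~c is true.
  3. (a | ~c) — ~c is true.
  4. (~b | d | ~f) — ~f is true.
  5. (~b | f) — ~b is true.
  6. (e | ~a | ~c) — ~c is true.
  7. (~c) — ~c is true.
  8. (~c | ~b | e) — ~c is true.
  9. (~a | f) — ~a is true.
  10. (~b) — ~b is true.
  11. (~f | ~a) — ~f is true.
  12. (~b | ~d) — ~b is true.
  13. (~a | ~e | ~c) — ~c is true.
  14. (e) — e is true.
  15. (~a | ~c | ~b) — ~c is true.
  16. (~e | d) — d is true.
  17. (d) — d is true.
  18. (~a | d) — d is true.

a=F, b=F, c=F, d=T, e=T, f=F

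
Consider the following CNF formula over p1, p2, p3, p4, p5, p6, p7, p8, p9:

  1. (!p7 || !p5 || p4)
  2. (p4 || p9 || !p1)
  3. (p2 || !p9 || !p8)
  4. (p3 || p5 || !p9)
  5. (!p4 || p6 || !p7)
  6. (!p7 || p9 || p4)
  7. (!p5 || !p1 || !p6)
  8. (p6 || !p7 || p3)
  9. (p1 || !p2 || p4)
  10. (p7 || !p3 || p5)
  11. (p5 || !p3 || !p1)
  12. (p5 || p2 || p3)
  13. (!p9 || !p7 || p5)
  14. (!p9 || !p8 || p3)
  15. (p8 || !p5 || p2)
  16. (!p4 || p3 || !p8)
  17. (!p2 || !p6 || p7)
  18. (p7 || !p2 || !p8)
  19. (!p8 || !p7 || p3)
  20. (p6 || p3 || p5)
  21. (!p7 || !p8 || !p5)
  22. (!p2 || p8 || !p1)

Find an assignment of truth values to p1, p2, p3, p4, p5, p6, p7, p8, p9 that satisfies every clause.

p1 = F, p2 = T, p3 = T, p4 = T, p5 = T, p6 = F, p7 = F, p8 = F, p9 = T

Branch on p1: take p1 = False.
The remaining clauses are satisfied by p2 = True, p3 = True, p4 = True, p5 = True, p6 = False, p7 = False, p8 = False, p9 = True.
Every clause has at least one true literal under this assignment.
Check each clause:
  1. (!p7 || p4 || !p5) — !p7 is true.
  2. (!p1 || p4 || p9) — p9 is true.
  3. (p2 || !p9 || !p8) — !p8 is true.
  4. (p3 || !p9 || p5) — p3 is true.
  5. (!p7 || !p4 || p6) — !p7 is true.
  6. (p4 || !p7 || p9) — !p7 is true.
  7. (!p5 || !p1 || !p6) — !p6 is true.
  8. (p3 || !p7 || p6) — !p7 is true.
  9. (p4 || p1 || !p2) — p4 is true.
  10. (p7 || p5 || !p3) — p5 is true.
  11. (p5 || !p3 || !p1) — p5 is true.
  12. (p5 || p2 || p3) — p2 is true.
  13. (p5 || !p7 || !p9) — !p7 is true.
  14. (!p9 || p3 || !p8) — !p8 is true.
  15. (p2 || p8 || !p5) — p2 is true.
  16. (!p4 || !p8 || p3) — !p8 is true.
  17. (!p2 || p7 || !p6) — !p6 is true.
  18. (!p2 || p7 || !p8) — !p8 is true.
  19. (p3 || !p7 || !p8) — !p8 is true.
  20. (p3 || p5 || p6) — p3 is true.
  21. (!p8 || !p5 || !p7) — !p8 is true.
  22. (!p1 || !p2 || p8) — !p1 is true.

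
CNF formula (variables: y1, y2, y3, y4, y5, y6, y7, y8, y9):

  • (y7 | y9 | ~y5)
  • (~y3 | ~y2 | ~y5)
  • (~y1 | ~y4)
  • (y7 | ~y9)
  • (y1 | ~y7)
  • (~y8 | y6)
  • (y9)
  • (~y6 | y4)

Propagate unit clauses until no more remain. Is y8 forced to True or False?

False

(y9) is a unit clause: y9 = True.
(~y9 | y7): since y9 = True, the clause reduces to (y7). y7 = True.
From (y1 | ~y7) and y7 = True: y1 = True.
(~y1 | ~y4): since y1 = True, the clause reduces to (~y4). y4 = False.
From (~y6 | y4) and y4 = False: y6 = False.
In (y6 | ~y8), y6 is now false; ~y8 must hold, so y8 = False.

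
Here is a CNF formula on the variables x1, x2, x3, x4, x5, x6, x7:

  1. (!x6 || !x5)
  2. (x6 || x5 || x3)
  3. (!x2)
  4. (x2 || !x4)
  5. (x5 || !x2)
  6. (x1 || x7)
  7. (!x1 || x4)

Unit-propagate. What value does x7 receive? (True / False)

True

(!x2) stands alone — x2 = False.
In (!x4 || x2), x2 is now false; !x4 must hold, so x4 = False.
(!x1 || x4): since x4 = False, the clause reduces to (!x1). x1 = False.
(x7 || x1) with x1 = False leaves only x7, so x7 = True.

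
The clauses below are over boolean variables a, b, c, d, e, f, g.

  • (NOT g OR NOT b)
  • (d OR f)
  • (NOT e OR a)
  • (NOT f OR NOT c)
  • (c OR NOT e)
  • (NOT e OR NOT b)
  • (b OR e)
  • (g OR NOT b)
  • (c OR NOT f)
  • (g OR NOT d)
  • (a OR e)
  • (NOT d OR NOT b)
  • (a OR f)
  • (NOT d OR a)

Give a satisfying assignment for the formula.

Pure literal: a appears only positively; assign a = True.
Branch on b: take b = False.
  then e is forced to True.
  then c is forced to True.
  then f is forced to False.
  then d is forced to True.
  then g is forced to True.
Every clause has at least one true literal under this assignment.

a = True  b = False  c = True  d = True  e = True  f = False  g = True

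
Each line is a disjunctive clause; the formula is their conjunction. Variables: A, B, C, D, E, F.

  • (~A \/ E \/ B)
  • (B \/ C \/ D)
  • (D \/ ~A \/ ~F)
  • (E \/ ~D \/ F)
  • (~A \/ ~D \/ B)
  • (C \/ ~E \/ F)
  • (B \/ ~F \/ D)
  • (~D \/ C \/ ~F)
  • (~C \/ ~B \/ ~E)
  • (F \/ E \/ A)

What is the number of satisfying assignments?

12

Split on D, then F.
  D=1, F=1: remaining (A,B,C,E) ∈ {(0,0,1,0); (0,0,1,1); (0,1,1,0); (1,1,1,0)} — 4.
  D=1, F=0: remaining (A,B,C,E) ∈ {(0,0,1,1)} — 1.
  D=0, F=1: remaining (A,B,C,E) ∈ {(0,1,0,0); (0,1,0,1); (0,1,1,0)} — 3.
  D=0, F=0: remaining (A,B,C,E) ∈ {(0,0,1,1); (1,0,1,1); (1,1,0,0); (1,1,1,0)} — 4.
Total: 4 + 1 + 3 + 4 = 12.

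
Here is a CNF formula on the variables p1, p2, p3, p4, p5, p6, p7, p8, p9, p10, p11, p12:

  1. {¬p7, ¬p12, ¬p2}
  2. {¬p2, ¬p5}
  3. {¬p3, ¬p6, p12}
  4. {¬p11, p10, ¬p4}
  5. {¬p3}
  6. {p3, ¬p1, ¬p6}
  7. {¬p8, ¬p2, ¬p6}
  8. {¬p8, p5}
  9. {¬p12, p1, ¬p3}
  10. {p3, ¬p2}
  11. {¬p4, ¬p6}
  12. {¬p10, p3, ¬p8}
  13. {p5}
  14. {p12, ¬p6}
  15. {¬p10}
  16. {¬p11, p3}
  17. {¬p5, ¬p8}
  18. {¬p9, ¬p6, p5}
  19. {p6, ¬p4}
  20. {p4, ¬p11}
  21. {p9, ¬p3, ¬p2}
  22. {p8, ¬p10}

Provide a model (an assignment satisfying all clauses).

p1 = T, p2 = F, p3 = F, p4 = F, p5 = T, p6 = F, p7 = T, p8 = F, p9 = T, p10 = F, p11 = F, p12 = T

Check each clause:
  1. {¬p2, ¬p12, ¬p7} — ¬p2 is true.
  2. {¬p5, ¬p2} — ¬p2 is true.
  3. {¬p3, p12, ¬p6} — ¬p6 is true.
  4. {¬p4, p10, ¬p11} — ¬p4 is true.
  5. {¬p3} — ¬p3 is true.
  6. {¬p6, p3, ¬p1} — ¬p6 is true.
  7. {¬p6, ¬p8, ¬p2} — ¬p8 is true.
  8. {¬p8, p5} — ¬p8 is true.
  9. {¬p3, p1, ¬p12} — p1 is true.
  10. {p3, ¬p2} — ¬p2 is true.
  11. {¬p6, ¬p4} — ¬p6 is true.
  12. {¬p8, p3, ¬p10} — ¬p8 is true.
  13. {p5} — p5 is true.
  14. {p12, ¬p6} — ¬p6 is true.
  15. {¬p10} — ¬p10 is true.
  16. {¬p11, p3} — ¬p11 is true.
  17. {¬p8, ¬p5} — ¬p8 is true.
  18. {p5, ¬p9, ¬p6} — ¬p6 is true.
  19. {p6, ¬p4} — ¬p4 is true.
  20. {¬p11, p4} — ¬p11 is true.
  21. {¬p2, p9, ¬p3} — p9 is true.
  22. {p8, ¬p10} — ¬p10 is true.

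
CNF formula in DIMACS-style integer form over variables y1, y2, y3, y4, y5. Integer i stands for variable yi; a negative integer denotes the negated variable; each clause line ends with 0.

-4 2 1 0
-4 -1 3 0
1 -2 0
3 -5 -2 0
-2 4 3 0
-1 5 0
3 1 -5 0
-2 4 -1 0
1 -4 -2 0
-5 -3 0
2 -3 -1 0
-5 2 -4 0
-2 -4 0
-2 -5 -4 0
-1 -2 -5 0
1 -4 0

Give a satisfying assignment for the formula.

y1=0, y2=0, y3=0, y4=0, y5=0

Check each clause:
  1. {y2, ¬y4, y1} — ¬y4 is true.
  2. {¬y4, ¬y1, y3} — ¬y4 is true.
  3. {¬y2, y1} — ¬y2 is true.
  4. {¬y2, ¬y5, y3} — ¬y5 is true.
  5. {¬y2, y4, y3} — ¬y2 is true.
  6. {y5, ¬y1} — ¬y1 is true.
  7. {y1, ¬y5, y3} — ¬y5 is true.
  8. {y4, ¬y2, ¬y1} — ¬y2 is true.
  9. {y1, ¬y4, ¬y2} — ¬y4 is true.
  10. {¬y5, ¬y3} — ¬y5 is true.
  11. {y2, ¬y1, ¬y3} — ¬y3 is true.
  12. {¬y5, ¬y4, y2} — ¬y5 is true.
  13. {¬y2, ¬y4} — ¬y4 is true.
  14. {¬y4, ¬y5, ¬y2} — ¬y5 is true.
  15. {¬y5, ¬y2, ¬y1} — ¬y5 is true.
  16. {y1, ¬y4} — ¬y4 is true.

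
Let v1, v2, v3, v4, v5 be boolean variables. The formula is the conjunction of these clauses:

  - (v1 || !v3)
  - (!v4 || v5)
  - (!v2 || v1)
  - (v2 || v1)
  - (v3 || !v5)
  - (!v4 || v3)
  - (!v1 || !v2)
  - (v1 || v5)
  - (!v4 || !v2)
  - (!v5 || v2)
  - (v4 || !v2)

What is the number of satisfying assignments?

2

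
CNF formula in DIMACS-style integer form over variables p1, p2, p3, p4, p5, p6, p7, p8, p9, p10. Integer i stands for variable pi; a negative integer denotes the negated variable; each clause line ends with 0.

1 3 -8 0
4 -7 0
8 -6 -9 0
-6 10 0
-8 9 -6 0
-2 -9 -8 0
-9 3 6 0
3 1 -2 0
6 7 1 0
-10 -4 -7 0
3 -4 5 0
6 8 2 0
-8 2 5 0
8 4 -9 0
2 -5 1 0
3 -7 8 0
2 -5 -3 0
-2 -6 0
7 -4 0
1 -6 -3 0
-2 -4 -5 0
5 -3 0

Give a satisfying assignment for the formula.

p1 occurs only positively in the remaining clauses — set p1 = True.
Set p2 = True and propagate.
  then p6 is forced to False.
Set p3 = False and propagate.
  then p9 is forced to False.
The remaining clauses are satisfied by p4 = False, p5 = True, p7 = False, p8 = True, p10 = False.
Every clause has at least one true literal under this assignment.

p1=True  p2=True  p3=False  p4=False  p5=True  p6=False  p7=False  p8=True  p9=False  p10=False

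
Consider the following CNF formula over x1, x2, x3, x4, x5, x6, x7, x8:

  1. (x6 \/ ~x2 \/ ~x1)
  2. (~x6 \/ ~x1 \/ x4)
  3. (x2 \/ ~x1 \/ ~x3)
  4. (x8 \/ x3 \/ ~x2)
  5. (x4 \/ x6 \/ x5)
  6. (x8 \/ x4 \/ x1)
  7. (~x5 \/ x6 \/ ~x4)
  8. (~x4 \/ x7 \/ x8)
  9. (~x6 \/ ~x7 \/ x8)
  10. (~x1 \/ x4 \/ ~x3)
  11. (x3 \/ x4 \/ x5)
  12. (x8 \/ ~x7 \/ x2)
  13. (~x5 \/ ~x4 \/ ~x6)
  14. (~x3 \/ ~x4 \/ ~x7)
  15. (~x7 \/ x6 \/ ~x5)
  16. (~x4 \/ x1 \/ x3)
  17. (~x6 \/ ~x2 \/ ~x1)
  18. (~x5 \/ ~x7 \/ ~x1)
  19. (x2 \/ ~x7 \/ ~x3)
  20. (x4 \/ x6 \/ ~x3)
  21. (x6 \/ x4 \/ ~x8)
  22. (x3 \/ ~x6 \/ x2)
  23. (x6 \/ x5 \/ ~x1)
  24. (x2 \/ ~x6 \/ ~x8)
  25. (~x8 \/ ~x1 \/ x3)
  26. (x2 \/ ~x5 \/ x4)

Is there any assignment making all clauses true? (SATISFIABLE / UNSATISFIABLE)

SATISFIABLE

Set x1 = False and propagate.
Set x2 = True and propagate.
For the remaining variables, x3 = False, x4 = False, x5 = True, x6 = True, x7 = False, x8 = True works.
So x1 = F  x2 = T  x3 = F  x4 = F  x5 = T  x6 = T  x7 = F  x8 = T is a satisfying assignment.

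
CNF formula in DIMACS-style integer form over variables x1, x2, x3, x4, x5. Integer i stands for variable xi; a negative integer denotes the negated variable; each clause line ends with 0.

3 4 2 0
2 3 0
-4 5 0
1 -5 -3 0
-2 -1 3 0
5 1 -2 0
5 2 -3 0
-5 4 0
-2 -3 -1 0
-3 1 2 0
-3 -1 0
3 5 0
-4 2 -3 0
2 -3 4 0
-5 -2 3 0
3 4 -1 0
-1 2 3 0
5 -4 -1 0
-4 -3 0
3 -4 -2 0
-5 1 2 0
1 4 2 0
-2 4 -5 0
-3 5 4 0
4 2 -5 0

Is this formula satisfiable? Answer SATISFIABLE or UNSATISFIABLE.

x3 = True:
  propagation gives x1=False, x5=False, x4=False; an empty clause results — contradiction.
x3 = False:
  propagation gives x2=True, x1=False, x5=True; an empty clause results — contradiction.
Every branch closes, so no satisfying assignment exists.

UNSATISFIABLE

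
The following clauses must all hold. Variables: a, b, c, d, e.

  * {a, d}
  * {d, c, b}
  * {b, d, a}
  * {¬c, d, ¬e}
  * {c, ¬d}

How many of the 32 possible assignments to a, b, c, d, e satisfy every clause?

12

Case analysis on d and c:
  d=T, c=T: a, b, e free → 2^3 = 8.
  d=T, c=F: a clause becomes empty — 0.
  d=F, c=T: remaining (a,b,e) ∈ {(T,F,F); (T,T,F)} — 2.
  d=F, c=F: remaining (a,b,e) ∈ {(T,T,F); (T,T,T)} — 2.
Total: 8 + 0 + 2 + 2 = 12.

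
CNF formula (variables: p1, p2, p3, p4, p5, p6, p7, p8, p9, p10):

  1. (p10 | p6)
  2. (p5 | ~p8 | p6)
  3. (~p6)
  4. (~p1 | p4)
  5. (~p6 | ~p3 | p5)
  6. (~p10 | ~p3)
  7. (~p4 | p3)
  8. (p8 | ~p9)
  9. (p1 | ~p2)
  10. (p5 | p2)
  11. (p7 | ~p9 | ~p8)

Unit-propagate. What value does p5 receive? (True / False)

(~p6) is a unit clause: p6 = False.
(p6 | p10): since p6 = False, the clause reduces to (p10). p10 = True.
(~p10 | ~p3): since p10 = True, the clause reduces to (~p3). p3 = False.
(p3 | ~p4) with p3 = False leaves only ~p4, so p4 = False.
From (~p1 | p4) and p4 = False: p1 = False.
From (~p2 | p1) and p1 = False: p2 = False.
From (p2 | p5) and p2 = False: p5 = True.

True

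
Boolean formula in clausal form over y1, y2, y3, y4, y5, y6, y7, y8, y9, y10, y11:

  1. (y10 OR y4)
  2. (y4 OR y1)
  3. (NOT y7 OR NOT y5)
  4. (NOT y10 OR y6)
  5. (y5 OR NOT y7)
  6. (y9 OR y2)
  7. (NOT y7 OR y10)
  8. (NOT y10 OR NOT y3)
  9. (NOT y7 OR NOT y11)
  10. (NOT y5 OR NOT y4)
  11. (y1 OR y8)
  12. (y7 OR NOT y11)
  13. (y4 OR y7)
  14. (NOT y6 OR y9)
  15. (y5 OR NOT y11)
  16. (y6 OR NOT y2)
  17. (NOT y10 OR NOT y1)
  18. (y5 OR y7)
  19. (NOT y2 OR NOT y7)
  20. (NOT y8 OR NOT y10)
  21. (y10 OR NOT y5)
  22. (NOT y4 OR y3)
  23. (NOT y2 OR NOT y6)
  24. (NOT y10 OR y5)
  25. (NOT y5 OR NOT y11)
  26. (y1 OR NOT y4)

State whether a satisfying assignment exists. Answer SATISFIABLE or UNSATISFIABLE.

y5 = True:
  propagation gives y7=False, y4=False; an empty clause results — contradiction.
y5 = False:
  propagation gives y7=False; an empty clause results — contradiction.
Every branch closes, so no satisfying assignment exists.

UNSATISFIABLE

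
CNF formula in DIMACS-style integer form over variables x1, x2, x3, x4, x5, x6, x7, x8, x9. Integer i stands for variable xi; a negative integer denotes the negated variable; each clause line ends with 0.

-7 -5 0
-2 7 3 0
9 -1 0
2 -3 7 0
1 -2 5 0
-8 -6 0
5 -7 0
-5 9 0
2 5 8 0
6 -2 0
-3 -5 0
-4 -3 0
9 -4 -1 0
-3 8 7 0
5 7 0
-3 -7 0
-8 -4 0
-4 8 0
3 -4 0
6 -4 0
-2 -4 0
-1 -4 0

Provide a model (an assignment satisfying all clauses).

x1=1  x2=0  x3=0  x4=0  x5=1  x6=1  x7=0  x8=0  x9=1

x4 occurs only negated in the remaining clauses — set x4 = False.
Pure literal: x9 appears only positively; assign x9 = True.
Branch on x1: take x1 = True.
Branch on x2: take x2 = False.
Branch on x3: take x3 = False.
The remaining clauses are satisfied by x5 = True, x6 = True, x7 = False, x8 = False.
Check each clause:
  1. {¬x7, ¬x5} — ¬x7 is true.
  2. {¬x2, x7, x3} — ¬x2 is true.
  3. {x9, ¬x1} — x9 is true.
  4. {¬x3, x2, x7} — ¬x3 is true.
  5. {x1, ¬x2, x5} — x1 is true.
  6. {¬x8, ¬x6} — ¬x8 is true.
  7. {¬x7, x5} — ¬x7 is true.
  8. {¬x5, x9} — x9 is true.
  9. {x5, x8, x2} — x5 is true.
  10. {x6, ¬x2} — ¬x2 is true.
  11. {¬x3, ¬x5} — ¬x3 is true.
  12. {¬x4, ¬x3} — ¬x4 is true.
  13. {x9, ¬x4, ¬x1} — x9 is true.
  14. {x7, ¬x3, x8} — ¬x3 is true.
  15. {x5, x7} — x5 is true.
  16. {¬x3, ¬x7} — ¬x7 is true.
  17. {¬x8, ¬x4} — ¬x8 is true.
  18. {x8, ¬x4} — ¬x4 is true.
  19. {¬x4, x3} — ¬x4 is true.
  20. {¬x4, x6} — ¬x4 is true.
  21. {¬x2, ¬x4} — ¬x4 is true.
  22. {¬x4, ¬x1} — ¬x4 is true.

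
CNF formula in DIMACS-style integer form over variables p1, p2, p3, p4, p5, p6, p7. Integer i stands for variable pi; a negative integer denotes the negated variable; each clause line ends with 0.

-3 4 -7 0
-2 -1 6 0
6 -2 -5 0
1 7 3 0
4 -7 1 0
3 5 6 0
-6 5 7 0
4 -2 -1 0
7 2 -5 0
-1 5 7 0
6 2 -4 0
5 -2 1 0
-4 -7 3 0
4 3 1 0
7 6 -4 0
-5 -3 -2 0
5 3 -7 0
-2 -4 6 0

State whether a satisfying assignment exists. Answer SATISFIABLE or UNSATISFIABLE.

SATISFIABLE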